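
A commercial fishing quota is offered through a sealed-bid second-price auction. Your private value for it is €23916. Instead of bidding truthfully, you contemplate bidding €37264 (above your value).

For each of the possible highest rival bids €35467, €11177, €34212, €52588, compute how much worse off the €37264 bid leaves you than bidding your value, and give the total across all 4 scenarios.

The deviation costs you only when the competing bid falls strictly between €23916 and €37264; elsewhere both bids give the same outcome.
€35467: truthful payoff €0, deviation payoff −€11551 → loss €11551.
€11177: outcomes coincide → loss €0.
€34212: truthful payoff €0, deviation payoff −€10296 → loss €10296.
€52588: outcomes coincide → loss €0.
Total loss = €11551 + €10296 = €21847.

€21847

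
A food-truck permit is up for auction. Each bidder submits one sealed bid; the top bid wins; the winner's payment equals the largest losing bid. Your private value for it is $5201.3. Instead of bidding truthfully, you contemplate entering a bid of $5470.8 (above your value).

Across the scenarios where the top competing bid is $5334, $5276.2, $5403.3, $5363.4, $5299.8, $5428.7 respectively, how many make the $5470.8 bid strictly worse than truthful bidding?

6

The deviation hurts exactly when the highest competing bid lies strictly between $5201.3 and $5470.8 — overbidding then wins at a price above your value.
$5334: inside the interval → strictly worse (loss $132.7).
$5276.2: inside the interval → strictly worse (loss $74.9).
$5403.3: inside the interval → strictly worse (loss $202).
$5363.4: inside the interval → strictly worse (loss $162.1).
$5299.8: inside the interval → strictly worse (loss $98.5).
$5428.7: inside the interval → strictly worse (loss $227.4).
Count: 6.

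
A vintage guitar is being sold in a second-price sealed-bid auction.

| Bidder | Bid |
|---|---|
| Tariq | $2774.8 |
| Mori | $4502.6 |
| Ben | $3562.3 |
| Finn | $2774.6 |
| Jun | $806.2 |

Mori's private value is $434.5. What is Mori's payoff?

Highest bid: Mori at $4502.6, so Mori wins.
Second-highest bid: Ben at $3562.3 — that is the price the winner pays.
Mori's payoff = value − price = $434.5 − $3562.3 = −$3127.8.

−$3127.8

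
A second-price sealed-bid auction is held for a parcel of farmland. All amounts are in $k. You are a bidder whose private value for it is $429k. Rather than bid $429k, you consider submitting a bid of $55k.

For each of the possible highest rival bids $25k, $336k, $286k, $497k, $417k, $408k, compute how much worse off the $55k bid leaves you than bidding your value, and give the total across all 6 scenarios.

$269k

The deviation costs you only when the competing bid falls strictly between $55k and $429k; elsewhere both bids give the same outcome.
$25k: outcomes coincide → loss $0k.
$336k: truthful payoff $93k, deviation payoff $0k → loss $93k.
$286k: truthful payoff $143k, deviation payoff $0k → loss $143k.
$497k: outcomes coincide → loss $0k.
$417k: truthful payoff $12k, deviation payoff $0k → loss $12k.
$408k: truthful payoff $21k, deviation payoff $0k → loss $21k.
Total loss = $93k + $143k + $12k + $21k = $269k.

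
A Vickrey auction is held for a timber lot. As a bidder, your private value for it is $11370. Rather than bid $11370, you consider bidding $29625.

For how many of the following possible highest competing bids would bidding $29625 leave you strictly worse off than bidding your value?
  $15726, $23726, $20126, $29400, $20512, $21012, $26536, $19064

The deviation hurts exactly when the highest competing bid lies strictly between $11370 and $29625 — overbidding then wins at a price above your value.
$15726: inside the interval → strictly worse (loss $4356).
$23726: inside the interval → strictly worse (loss $12356).
$20126: inside the interval → strictly worse (loss $8756).
$29400: inside the interval → strictly worse (loss $18030).
$20512: inside the interval → strictly worse (loss $9142).
$21012: inside the interval → strictly worse (loss $9642).
$26536: inside the interval → strictly worse (loss $15166).
$19064: inside the interval → strictly worse (loss $7694).
Count: 8.

8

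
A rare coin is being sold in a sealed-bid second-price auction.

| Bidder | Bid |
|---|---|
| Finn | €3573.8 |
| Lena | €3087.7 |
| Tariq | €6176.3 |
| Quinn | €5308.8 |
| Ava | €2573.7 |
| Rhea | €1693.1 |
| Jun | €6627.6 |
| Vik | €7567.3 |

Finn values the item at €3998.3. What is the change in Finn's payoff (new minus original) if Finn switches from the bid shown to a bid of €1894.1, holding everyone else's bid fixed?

The highest bid among the other bidders is €7567.3; Finn's bid doesn't change that.
Original bid €3573.8: Finn is not highest (top rival bid is €7567.3); payoff €0.
Alternative bid €1894.1: Finn is not highest (top rival bid is €7567.3); payoff €0.
Change in payoff = €0 − (€0) = €0.

€0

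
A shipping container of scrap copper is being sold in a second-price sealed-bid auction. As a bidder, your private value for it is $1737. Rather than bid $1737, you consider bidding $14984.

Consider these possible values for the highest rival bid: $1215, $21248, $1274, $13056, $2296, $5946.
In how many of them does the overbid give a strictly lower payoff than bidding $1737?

The deviation hurts exactly when the highest competing bid lies strictly between $1737 and $14984 — overbidding then wins at a price above your value.
$1215: below both → same outcome either way.
$21248: above both → same outcome either way.
$1274: below both → same outcome either way.
$13056: inside the interval → strictly worse (loss $11319).
$2296: inside the interval → strictly worse (loss $559).
$5946: inside the interval → strictly worse (loss $4209).
Count: 3.

3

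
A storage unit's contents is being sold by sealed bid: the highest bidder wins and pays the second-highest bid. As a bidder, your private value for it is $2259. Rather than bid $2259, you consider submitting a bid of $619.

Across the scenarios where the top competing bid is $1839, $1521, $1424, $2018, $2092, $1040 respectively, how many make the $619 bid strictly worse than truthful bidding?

6

The deviation hurts exactly when the highest competing bid lies strictly between $619 and $2259 — underbidding then forfeits a profitable win.
$1839: inside the interval → strictly worse (loss $420).
$1521: inside the interval → strictly worse (loss $738).
$1424: inside the interval → strictly worse (loss $835).
$2018: inside the interval → strictly worse (loss $241).
$2092: inside the interval → strictly worse (loss $167).
$1040: inside the interval → strictly worse (loss $1219).
Count: 6.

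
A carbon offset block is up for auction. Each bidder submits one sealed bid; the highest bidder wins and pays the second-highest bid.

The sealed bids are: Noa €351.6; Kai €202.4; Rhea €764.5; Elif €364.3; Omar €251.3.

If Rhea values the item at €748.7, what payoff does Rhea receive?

Highest bid: Rhea at €764.5, so Rhea wins.
Second-highest bid: Elif at €364.3 — that is the price the winner pays.
Rhea's payoff = value − price = €748.7 − €364.3 = €384.4.

€384.4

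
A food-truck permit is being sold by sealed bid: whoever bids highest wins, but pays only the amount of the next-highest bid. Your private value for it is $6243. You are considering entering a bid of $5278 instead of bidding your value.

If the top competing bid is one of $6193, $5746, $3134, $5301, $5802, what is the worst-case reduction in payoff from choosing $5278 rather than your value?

$942

$6193: truthful gives $50, deviation gives $0 → loss $50.
$5746: truthful gives $497, deviation gives $0 → loss $497.
$3134: same outcome either way → loss $0.
$5301: truthful gives $942, deviation gives $0 → loss $942.
$5802: truthful gives $441, deviation gives $0 → loss $441.
Maximum loss: $942.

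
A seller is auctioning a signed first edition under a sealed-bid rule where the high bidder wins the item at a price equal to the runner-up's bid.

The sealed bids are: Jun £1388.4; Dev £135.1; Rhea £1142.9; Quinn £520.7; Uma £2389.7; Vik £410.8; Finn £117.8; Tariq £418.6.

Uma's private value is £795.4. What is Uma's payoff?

−£593

Highest bid: Uma at £2389.7, so Uma wins.
Second-highest bid: Jun at £1388.4 — that is the price the winner pays.
Uma's payoff = value − price = £795.4 − £1388.4 = −£593.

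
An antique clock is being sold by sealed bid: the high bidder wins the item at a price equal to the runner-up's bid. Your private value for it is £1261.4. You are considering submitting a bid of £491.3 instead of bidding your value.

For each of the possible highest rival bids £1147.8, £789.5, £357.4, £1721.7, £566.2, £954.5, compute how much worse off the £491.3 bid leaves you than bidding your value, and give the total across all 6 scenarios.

The deviation costs you only when the competing bid falls strictly between £491.3 and £1261.4; elsewhere both bids give the same outcome.
£1147.8: truthful payoff £113.6, deviation payoff £0 → loss £113.6.
£789.5: truthful payoff £471.9, deviation payoff £0 → loss £471.9.
£357.4: outcomes coincide → loss £0.
£1721.7: outcomes coincide → loss £0.
£566.2: truthful payoff £695.2, deviation payoff £0 → loss £695.2.
£954.5: truthful payoff £306.9, deviation payoff £0 → loss £306.9.
Total loss = £113.6 + £471.9 + £695.2 + £306.9 = £1587.6.

£1587.6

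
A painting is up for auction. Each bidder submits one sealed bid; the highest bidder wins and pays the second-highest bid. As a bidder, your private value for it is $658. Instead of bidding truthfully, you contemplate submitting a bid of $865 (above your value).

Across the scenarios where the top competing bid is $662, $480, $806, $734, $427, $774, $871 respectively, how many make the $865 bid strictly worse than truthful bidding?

4

The deviation hurts exactly when the highest competing bid lies strictly between $658 and $865 — overbidding then wins at a price above your value.
$662: inside the interval → strictly worse (loss $4).
$480: below both → same outcome either way.
$806: inside the interval → strictly worse (loss $148).
$734: inside the interval → strictly worse (loss $76).
$427: below both → same outcome either way.
$774: inside the interval → strictly worse (loss $116).
$871: above both → same outcome either way.
Count: 4.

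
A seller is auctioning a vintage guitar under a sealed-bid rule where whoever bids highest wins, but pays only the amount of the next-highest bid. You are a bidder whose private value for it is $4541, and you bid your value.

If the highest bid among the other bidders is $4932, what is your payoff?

$0

Your bid $4541 is below the highest competing bid $4932, so you lose.
A losing bidder pays nothing and receives nothing: payoff = $0.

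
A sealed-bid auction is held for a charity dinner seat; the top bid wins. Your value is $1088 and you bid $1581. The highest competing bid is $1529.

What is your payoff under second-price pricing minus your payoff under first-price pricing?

$52

You have the highest bid, so you win under either rule.
Second-price: pay $1529 → payoff −$441.
First-price: pay your own bid $1581 → payoff −$493.
Difference = −$441 − (−$493) = $52.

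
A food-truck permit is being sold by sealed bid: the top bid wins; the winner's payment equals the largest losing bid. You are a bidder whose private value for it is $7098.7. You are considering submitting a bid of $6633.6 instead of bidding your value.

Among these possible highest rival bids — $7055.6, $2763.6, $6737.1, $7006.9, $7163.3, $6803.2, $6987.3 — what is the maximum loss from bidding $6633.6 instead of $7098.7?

$7055.6: truthful gives $43.1, deviation gives $0 → loss $43.1.
$2763.6: same outcome either way → loss $0.
$6737.1: truthful gives $361.6, deviation gives $0 → loss $361.6.
$7006.9: truthful gives $91.8, deviation gives $0 → loss $91.8.
$7163.3: same outcome either way → loss $0.
$6803.2: truthful gives $295.5, deviation gives $0 → loss $295.5.
$6987.3: truthful gives $111.4, deviation gives $0 → loss $111.4.
Maximum loss: $361.6.

$361.6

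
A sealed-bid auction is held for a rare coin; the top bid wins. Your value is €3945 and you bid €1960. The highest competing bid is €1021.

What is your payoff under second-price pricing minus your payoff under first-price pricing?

€939

You have the highest bid, so you win under either rule.
Second-price: pay €1021 → payoff €2924.
First-price: pay your own bid €1960 → payoff €1985.
Difference = €2924 − (€1985) = €939.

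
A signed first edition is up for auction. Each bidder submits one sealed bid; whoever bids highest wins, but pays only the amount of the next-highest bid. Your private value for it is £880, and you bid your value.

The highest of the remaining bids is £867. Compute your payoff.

£13

Your bid £880 exceeds the highest competing bid £867, so you win.
In a second-price auction the winner pays the second-highest bid, £867.
Payoff = value − price = £880 − £867 = £13.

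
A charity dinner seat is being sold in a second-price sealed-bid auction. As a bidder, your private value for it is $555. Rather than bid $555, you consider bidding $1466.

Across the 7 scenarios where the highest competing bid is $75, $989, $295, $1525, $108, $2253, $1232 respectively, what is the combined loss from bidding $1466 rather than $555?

The deviation costs you only when the competing bid falls strictly between $555 and $1466; elsewhere both bids give the same outcome.
$75: outcomes coincide → loss $0.
$989: truthful payoff $0, deviation payoff −$434 → loss $434.
$295: outcomes coincide → loss $0.
$1525: outcomes coincide → loss $0.
$108: outcomes coincide → loss $0.
$2253: outcomes coincide → loss $0.
$1232: truthful payoff $0, deviation payoff −$677 → loss $677.
Total loss = $434 + $677 = $1111.

$1111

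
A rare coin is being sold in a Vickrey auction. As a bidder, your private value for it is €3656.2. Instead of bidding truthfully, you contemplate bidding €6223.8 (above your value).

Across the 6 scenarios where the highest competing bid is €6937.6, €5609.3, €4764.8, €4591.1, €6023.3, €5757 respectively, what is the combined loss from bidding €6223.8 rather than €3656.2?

The deviation costs you only when the competing bid falls strictly between €3656.2 and €6223.8; elsewhere both bids give the same outcome.
€6937.6: outcomes coincide → loss €0.
€5609.3: truthful payoff €0, deviation payoff −€1953.1 → loss €1953.1.
€4764.8: truthful payoff €0, deviation payoff −€1108.6 → loss €1108.6.
€4591.1: truthful payoff €0, deviation payoff −€934.9 → loss €934.9.
€6023.3: truthful payoff €0, deviation payoff −€2367.1 → loss €2367.1.
€5757: truthful payoff €0, deviation payoff −€2100.8 → loss €2100.8.
Total loss = €1953.1 + €1108.6 + €934.9 + €2367.1 + €2100.8 = €8464.5.

€8464.5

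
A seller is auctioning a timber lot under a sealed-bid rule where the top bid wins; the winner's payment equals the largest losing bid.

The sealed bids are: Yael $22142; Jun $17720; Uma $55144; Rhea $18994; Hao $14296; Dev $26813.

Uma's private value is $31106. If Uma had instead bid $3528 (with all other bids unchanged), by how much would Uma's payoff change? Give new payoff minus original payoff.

The highest bid among the other bidders is $26813; Uma's bid doesn't change that.
Original bid $55144: Uma is highest, pays the top rival bid $26813; payoff $31106 − $26813 = $4293.
Alternative bid $3528: Uma is not highest (top rival bid is $26813); payoff $0.
Change in payoff = $0 − ($4293) = −$4293.

−$4293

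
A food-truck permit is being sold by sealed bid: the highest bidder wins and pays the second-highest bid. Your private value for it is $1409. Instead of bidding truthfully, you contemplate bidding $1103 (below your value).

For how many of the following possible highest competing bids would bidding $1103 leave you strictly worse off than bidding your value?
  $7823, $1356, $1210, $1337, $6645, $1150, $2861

4

The deviation hurts exactly when the highest competing bid lies strictly between $1103 and $1409 — underbidding then forfeits a profitable win.
$7823: above both → same outcome either way.
$1356: inside the interval → strictly worse (loss $53).
$1210: inside the interval → strictly worse (loss $199).
$1337: inside the interval → strictly worse (loss $72).
$6645: above both → same outcome either way.
$1150: inside the interval → strictly worse (loss $259).
$2861: above both → same outcome either way.
Count: 4.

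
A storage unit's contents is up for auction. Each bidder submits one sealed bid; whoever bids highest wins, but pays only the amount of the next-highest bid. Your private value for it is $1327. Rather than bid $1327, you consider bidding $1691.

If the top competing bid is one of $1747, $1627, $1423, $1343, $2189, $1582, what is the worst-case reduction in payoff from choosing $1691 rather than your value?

$1747: same outcome either way → loss $0.
$1627: truthful gives $0, deviation gives −$300 → loss $300.
$1423: truthful gives $0, deviation gives −$96 → loss $96.
$1343: truthful gives $0, deviation gives −$16 → loss $16.
$2189: same outcome either way → loss $0.
$1582: truthful gives $0, deviation gives −$255 → loss $255.
Maximum loss: $300.

$300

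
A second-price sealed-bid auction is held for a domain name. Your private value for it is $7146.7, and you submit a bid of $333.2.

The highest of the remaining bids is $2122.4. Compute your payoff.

Your bid $333.2 is below the highest competing bid $2122.4, so you lose.
A losing bidder pays nothing and receives nothing: payoff = $0.

$0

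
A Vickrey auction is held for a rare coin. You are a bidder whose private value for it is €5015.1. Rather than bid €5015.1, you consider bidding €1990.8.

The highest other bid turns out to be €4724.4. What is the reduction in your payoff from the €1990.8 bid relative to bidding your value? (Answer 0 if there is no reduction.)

Bidding your value €5015.1: you win (since €5015.1 > €4724.4) and pay €4724.4. Payoff €290.7.
Bidding €1990.8: you lose. Payoff €0.
The competing bid €4724.4 lies between your shaded bid and your value, so underbidding forfeits an item you could have won at a profitable price.
Loss from deviating = €290.7 − (€0) = €290.7.

€290.7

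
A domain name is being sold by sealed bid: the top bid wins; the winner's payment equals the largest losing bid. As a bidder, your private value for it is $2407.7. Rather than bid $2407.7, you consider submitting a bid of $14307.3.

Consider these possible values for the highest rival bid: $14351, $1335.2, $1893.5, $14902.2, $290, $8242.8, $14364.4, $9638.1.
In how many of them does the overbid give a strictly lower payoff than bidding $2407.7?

2

The deviation hurts exactly when the highest competing bid lies strictly between $2407.7 and $14307.3 — overbidding then wins at a price above your value.
$14351: above both → same outcome either way.
$1335.2: below both → same outcome either way.
$1893.5: below both → same outcome either way.
$14902.2: above both → same outcome either way.
$290: below both → same outcome either way.
$8242.8: inside the interval → strictly worse (loss $5835.1).
$14364.4: above both → same outcome either way.
$9638.1: inside the interval → strictly worse (loss $7230.4).
Count: 2.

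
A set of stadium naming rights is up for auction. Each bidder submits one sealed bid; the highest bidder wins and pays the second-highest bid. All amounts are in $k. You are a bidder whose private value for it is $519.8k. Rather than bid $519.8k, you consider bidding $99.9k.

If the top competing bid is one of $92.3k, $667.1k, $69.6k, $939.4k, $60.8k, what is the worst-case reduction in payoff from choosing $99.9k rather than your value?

$0k

$92.3k: same outcome either way → loss $0k.
$667.1k: same outcome either way → loss $0k.
$69.6k: same outcome either way → loss $0k.
$939.4k: same outcome either way → loss $0k.
$60.8k: same outcome either way → loss $0k.
Maximum loss: $0k.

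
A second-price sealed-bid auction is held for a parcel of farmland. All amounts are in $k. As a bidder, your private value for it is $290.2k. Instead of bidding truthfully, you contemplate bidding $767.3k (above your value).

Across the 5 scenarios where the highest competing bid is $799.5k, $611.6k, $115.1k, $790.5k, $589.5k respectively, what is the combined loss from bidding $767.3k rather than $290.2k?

$620.7k

The deviation costs you only when the competing bid falls strictly between $290.2k and $767.3k; elsewhere both bids give the same outcome.
$799.5k: outcomes coincide → loss $0k.
$611.6k: truthful payoff $0k, deviation payoff −$321.4k → loss $321.4k.
$115.1k: outcomes coincide → loss $0k.
$790.5k: outcomes coincide → loss $0k.
$589.5k: truthful payoff $0k, deviation payoff −$299.3k → loss $299.3k.
Total loss = $321.4k + $299.3k = $620.7k.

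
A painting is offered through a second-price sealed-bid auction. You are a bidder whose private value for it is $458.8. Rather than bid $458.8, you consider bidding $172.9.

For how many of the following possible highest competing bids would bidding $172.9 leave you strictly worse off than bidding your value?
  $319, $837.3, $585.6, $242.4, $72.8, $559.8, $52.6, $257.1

3

The deviation hurts exactly when the highest competing bid lies strictly between $172.9 and $458.8 — underbidding then forfeits a profitable win.
$319: inside the interval → strictly worse (loss $139.8).
$837.3: above both → same outcome either way.
$585.6: above both → same outcome either way.
$242.4: inside the interval → strictly worse (loss $216.4).
$72.8: below both → same outcome either way.
$559.8: above both → same outcome either way.
$52.6: below both → same outcome either way.
$257.1: inside the interval → strictly worse (loss $201.7).
Count: 3.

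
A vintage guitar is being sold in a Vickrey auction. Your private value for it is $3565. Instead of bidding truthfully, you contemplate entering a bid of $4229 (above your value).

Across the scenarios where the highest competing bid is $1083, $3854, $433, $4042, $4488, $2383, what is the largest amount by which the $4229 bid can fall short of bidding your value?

$1083: same outcome either way → loss $0.
$3854: truthful gives $0, deviation gives −$289 → loss $289.
$433: same outcome either way → loss $0.
$4042: truthful gives $0, deviation gives −$477 → loss $477.
$4488: same outcome either way → loss $0.
$2383: same outcome either way → loss $0.
Maximum loss: $477.

$477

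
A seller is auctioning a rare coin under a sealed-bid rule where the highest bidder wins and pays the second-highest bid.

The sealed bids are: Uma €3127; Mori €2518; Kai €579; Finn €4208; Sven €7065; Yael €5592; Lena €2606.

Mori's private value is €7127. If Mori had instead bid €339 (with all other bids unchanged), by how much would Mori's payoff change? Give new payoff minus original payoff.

€0

The highest bid among the other bidders is €7065; Mori's bid doesn't change that.
Original bid €2518: Mori is not highest (top rival bid is €7065); payoff €0.
Alternative bid €339: Mori is not highest (top rival bid is €7065); payoff €0.
Change in payoff = €0 − (€0) = €0.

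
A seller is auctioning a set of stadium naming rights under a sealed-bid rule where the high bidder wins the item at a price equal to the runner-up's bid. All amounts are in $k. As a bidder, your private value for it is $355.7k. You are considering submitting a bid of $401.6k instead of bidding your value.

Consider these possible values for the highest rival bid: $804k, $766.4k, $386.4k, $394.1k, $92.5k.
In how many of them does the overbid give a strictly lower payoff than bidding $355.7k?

The deviation hurts exactly when the highest competing bid lies strictly between $355.7k and $401.6k — overbidding then wins at a price above your value.
$804k: above both → same outcome either way.
$766.4k: above both → same outcome either way.
$386.4k: inside the interval → strictly worse (loss $30.7k).
$394.1k: inside the interval → strictly worse (loss $38.4k).
$92.5k: below both → same outcome either way.
Count: 2.

2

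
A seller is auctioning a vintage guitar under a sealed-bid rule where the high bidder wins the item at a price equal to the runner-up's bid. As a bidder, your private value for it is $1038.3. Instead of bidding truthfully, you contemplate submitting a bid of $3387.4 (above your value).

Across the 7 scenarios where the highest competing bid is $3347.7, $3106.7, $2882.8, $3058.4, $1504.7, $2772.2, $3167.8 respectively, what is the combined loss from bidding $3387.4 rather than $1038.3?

The deviation costs you only when the competing bid falls strictly between $1038.3 and $3387.4; elsewhere both bids give the same outcome.
$3347.7: truthful payoff $0, deviation payoff −$2309.4 → loss $2309.4.
$3106.7: truthful payoff $0, deviation payoff −$2068.4 → loss $2068.4.
$2882.8: truthful payoff $0, deviation payoff −$1844.5 → loss $1844.5.
$3058.4: truthful payoff $0, deviation payoff −$2020.1 → loss $2020.1.
$1504.7: truthful payoff $0, deviation payoff −$466.4 → loss $466.4.
$2772.2: truthful payoff $0, deviation payoff −$1733.9 → loss $1733.9.
$3167.8: truthful payoff $0, deviation payoff −$2129.5 → loss $2129.5.
Total loss = $2309.4 + $2068.4 + $1844.5 + $2020.1 + $466.4 + $1733.9 + $2129.5 = $12572.2.
Truthful bidding weakly dominates here: raising your bid can only win items priced above your value, and lowering it can only forfeit items priced below.

$12572.2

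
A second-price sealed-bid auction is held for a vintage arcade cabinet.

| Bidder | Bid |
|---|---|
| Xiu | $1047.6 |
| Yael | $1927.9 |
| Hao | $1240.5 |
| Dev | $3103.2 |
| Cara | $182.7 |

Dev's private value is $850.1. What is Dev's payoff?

−$1077.8

Highest bid: Dev at $3103.2, so Dev wins.
Second-highest bid: Yael at $1927.9 — that is the price the winner pays.
Dev's payoff = value − price = $850.1 − $1927.9 = −$1077.8.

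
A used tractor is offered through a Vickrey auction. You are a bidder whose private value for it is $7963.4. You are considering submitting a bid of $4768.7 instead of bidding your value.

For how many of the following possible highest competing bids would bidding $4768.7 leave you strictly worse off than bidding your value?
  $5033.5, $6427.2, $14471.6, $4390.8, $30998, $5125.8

The deviation hurts exactly when the highest competing bid lies strictly between $4768.7 and $7963.4 — underbidding then forfeits a profitable win.
$5033.5: inside the interval → strictly worse (loss $2929.9).
$6427.2: inside the interval → strictly worse (loss $1536.2).
$14471.6: above both → same outcome either way.
$4390.8: below both → same outcome either way.
$30998: above both → same outcome either way.
$5125.8: inside the interval → strictly worse (loss $2837.6).
Count: 3.

3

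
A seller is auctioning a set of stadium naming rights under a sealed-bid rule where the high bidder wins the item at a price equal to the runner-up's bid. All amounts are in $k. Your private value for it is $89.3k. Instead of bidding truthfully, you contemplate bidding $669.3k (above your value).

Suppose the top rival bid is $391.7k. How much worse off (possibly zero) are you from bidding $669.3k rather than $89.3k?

Bidding your value $89.3k: you lose (since $89.3k < $391.7k). Payoff $0k.
Bidding $669.3k: you win and pay $391.7k. Payoff $89.3k − $391.7k = −$302.4k.
The competing bid $391.7k lies between your value and your inflated bid, so overbidding wins an item priced above your value.
Loss from deviating = $0k − (−$302.4k) = $302.4k.

$302.4k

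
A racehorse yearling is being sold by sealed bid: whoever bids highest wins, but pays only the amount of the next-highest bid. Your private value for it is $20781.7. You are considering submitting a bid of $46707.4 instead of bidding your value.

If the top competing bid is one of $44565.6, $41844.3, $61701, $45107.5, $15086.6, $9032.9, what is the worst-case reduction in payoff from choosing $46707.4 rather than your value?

$44565.6: truthful gives $0, deviation gives −$23783.9 → loss $23783.9.
$41844.3: truthful gives $0, deviation gives −$21062.6 → loss $21062.6.
$61701: same outcome either way → loss $0.
$45107.5: truthful gives $0, deviation gives −$24325.8 → loss $24325.8.
$15086.6: same outcome either way → loss $0.
$9032.9: same outcome either way → loss $0.
Maximum loss: $24325.8.

$24325.8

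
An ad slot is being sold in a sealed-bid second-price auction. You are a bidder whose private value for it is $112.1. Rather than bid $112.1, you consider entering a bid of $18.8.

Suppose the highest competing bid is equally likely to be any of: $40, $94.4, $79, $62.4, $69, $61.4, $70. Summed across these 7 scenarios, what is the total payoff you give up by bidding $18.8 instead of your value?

The deviation costs you only when the competing bid falls strictly between $18.8 and $112.1; elsewhere both bids give the same outcome.
$40: truthful payoff $72.1, deviation payoff $0 → loss $72.1.
$94.4: truthful payoff $17.7, deviation payoff $0 → loss $17.7.
$79: truthful payoff $33.1, deviation payoff $0 → loss $33.1.
$62.4: truthful payoff $49.7, deviation payoff $0 → loss $49.7.
$69: truthful payoff $43.1, deviation payoff $0 → loss $43.1.
$61.4: truthful payoff $50.7, deviation payoff $0 → loss $50.7.
$70: truthful payoff $42.1, deviation payoff $0 → loss $42.1.
Total loss = $72.1 + $17.7 + $33.1 + $49.7 + $43.1 + $50.7 + $42.1 = $308.5.

$308.5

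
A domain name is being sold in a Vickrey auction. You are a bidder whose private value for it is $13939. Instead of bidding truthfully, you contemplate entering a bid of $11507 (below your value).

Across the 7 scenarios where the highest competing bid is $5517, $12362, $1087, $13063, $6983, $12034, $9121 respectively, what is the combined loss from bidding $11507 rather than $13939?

The deviation costs you only when the competing bid falls strictly between $11507 and $13939; elsewhere both bids give the same outcome.
$5517: outcomes coincide → loss $0.
$12362: truthful payoff $1577, deviation payoff $0 → loss $1577.
$1087: outcomes coincide → loss $0.
$13063: truthful payoff $876, deviation payoff $0 → loss $876.
$6983: outcomes coincide → loss $0.
$12034: truthful payoff $1905, deviation payoff $0 → loss $1905.
$9121: outcomes coincide → loss $0.
Total loss = $1577 + $876 + $1905 = $4358.
Because the price is fixed by the runner-up's bid, deviating from your value can only change a good outcome into a bad one — never the reverse.

$4358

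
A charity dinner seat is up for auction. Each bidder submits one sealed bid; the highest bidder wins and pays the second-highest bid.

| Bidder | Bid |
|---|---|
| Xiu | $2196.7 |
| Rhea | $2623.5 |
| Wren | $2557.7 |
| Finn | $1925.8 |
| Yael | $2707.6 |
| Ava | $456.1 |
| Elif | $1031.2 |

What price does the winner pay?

$2623.5

Highest bid: Yael at $2707.6, so Yael wins.
Second-highest bid: Rhea at $2623.5 — that is the price the winner pays.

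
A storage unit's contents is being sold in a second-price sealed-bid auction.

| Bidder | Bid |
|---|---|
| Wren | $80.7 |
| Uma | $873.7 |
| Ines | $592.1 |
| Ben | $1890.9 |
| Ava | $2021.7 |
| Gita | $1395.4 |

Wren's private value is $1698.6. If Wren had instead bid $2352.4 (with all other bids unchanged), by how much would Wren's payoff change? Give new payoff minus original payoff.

−$323.1

The highest bid among the other bidders is $2021.7; Wren's bid doesn't change that.
Original bid $80.7: Wren is not highest (top rival bid is $2021.7); payoff $0.
Alternative bid $2352.4: Wren is highest, pays the top rival bid $2021.7; payoff $1698.6 − $2021.7 = −$323.1.
Change in payoff = −$323.1 − ($0) = −$323.1.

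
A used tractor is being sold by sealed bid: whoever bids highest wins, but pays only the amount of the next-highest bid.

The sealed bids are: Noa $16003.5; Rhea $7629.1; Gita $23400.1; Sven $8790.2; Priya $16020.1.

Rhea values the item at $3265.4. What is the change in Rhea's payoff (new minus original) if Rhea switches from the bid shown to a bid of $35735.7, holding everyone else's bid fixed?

The highest bid among the other bidders is $23400.1; Rhea's bid doesn't change that.
Original bid $7629.1: Rhea is not highest (top rival bid is $23400.1); payoff $0.
Alternative bid $35735.7: Rhea is highest, pays the top rival bid $23400.1; payoff $3265.4 − $23400.1 = −$20134.7.
Change in payoff = −$20134.7 − ($0) = −$20134.7.

−$20134.7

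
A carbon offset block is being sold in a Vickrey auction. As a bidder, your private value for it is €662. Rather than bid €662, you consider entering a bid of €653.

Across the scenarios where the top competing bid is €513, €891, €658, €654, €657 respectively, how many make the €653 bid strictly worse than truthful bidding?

The deviation hurts exactly when the highest competing bid lies strictly between €653 and €662 — underbidding then forfeits a profitable win.
€513: below both → same outcome either way.
€891: above both → same outcome either way.
€658: inside the interval → strictly worse (loss €4).
€654: inside the interval → strictly worse (loss €8).
€657: inside the interval → strictly worse (loss €5).
Count: 3.

3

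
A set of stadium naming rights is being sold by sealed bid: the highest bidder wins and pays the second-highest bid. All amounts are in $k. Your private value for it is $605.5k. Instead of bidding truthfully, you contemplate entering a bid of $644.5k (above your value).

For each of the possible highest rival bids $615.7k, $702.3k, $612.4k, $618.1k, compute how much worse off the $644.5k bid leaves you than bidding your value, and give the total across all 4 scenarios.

$29.7k

The deviation costs you only when the competing bid falls strictly between $605.5k and $644.5k; elsewhere both bids give the same outcome.
$615.7k: truthful payoff $0k, deviation payoff −$10.2k → loss $10.2k.
$702.3k: outcomes coincide → loss $0k.
$612.4k: truthful payoff $0k, deviation payoff −$6.9k → loss $6.9k.
$618.1k: truthful payoff $0k, deviation payoff −$12.6k → loss $12.6k.
Total loss = $10.2k + $6.9k + $12.6k = $29.7k.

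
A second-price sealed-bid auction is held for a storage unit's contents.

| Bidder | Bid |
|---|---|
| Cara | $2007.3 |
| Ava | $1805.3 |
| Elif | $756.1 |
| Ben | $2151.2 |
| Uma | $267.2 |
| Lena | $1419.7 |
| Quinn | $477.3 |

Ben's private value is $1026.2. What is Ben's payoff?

Highest bid: Ben at $2151.2, so Ben wins.
Second-highest bid: Cara at $2007.3 — that is the price the winner pays.
Ben's payoff = value − price = $1026.2 − $2007.3 = −$981.1.

−$981.1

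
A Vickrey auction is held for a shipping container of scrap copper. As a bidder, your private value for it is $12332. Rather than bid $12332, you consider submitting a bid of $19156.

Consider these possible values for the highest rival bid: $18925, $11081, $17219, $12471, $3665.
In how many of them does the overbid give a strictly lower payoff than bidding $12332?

3

The deviation hurts exactly when the highest competing bid lies strictly between $12332 and $19156 — overbidding then wins at a price above your value.
$18925: inside the interval → strictly worse (loss $6593).
$11081: below both → same outcome either way.
$17219: inside the interval → strictly worse (loss $4887).
$12471: inside the interval → strictly worse (loss $139).
$3665: below both → same outcome either way.
Count: 3.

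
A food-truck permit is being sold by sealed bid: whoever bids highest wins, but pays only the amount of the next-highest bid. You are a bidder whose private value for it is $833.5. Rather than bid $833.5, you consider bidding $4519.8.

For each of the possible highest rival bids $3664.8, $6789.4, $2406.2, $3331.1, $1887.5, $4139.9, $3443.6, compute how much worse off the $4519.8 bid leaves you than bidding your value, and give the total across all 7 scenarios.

The deviation costs you only when the competing bid falls strictly between $833.5 and $4519.8; elsewhere both bids give the same outcome.
$3664.8: truthful payoff $0, deviation payoff −$2831.3 → loss $2831.3.
$6789.4: outcomes coincide → loss $0.
$2406.2: truthful payoff $0, deviation payoff −$1572.7 → loss $1572.7.
$3331.1: truthful payoff $0, deviation payoff −$2497.6 → loss $2497.6.
$1887.5: truthful payoff $0, deviation payoff −$1054 → loss $1054.
$4139.9: truthful payoff $0, deviation payoff −$3306.4 → loss $3306.4.
$3443.6: truthful payoff $0, deviation payoff −$2610.1 → loss $2610.1.
Total loss = $2831.3 + $1572.7 + $2497.6 + $1054 + $3306.4 + $2610.1 = $13872.1.

$13872.1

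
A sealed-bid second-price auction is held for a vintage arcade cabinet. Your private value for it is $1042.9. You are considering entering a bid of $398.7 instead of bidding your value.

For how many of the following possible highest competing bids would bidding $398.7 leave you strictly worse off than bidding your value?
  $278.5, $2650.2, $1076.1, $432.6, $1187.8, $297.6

1

The deviation hurts exactly when the highest competing bid lies strictly between $398.7 and $1042.9 — underbidding then forfeits a profitable win.
$278.5: below both → same outcome either way.
$2650.2: above both → same outcome either way.
$1076.1: above both → same outcome either way.
$432.6: inside the interval → strictly worse (loss $610.3).
$1187.8: above both → same outcome either way.
$297.6: below both → same outcome either way.
Count: 1.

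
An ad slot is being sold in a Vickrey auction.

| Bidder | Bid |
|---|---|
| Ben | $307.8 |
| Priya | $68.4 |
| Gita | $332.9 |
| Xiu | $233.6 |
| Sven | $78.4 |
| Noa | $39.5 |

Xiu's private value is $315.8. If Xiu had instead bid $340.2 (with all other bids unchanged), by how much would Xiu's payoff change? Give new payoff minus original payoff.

The highest bid among the other bidders is $332.9; Xiu's bid doesn't change that.
Original bid $233.6: Xiu is not highest (top rival bid is $332.9); payoff $0.
Alternative bid $340.2: Xiu is highest, pays the top rival bid $332.9; payoff $315.8 − $332.9 = −$17.1.
Change in payoff = −$17.1 − ($0) = −$17.1.

−$17.1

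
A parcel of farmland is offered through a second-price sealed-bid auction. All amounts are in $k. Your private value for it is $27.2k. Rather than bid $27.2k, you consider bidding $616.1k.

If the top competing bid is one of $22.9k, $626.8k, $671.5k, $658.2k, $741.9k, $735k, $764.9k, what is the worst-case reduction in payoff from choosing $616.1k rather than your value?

$22.9k: same outcome either way → loss $0k.
$626.8k: same outcome either way → loss $0k.
$671.5k: same outcome either way → loss $0k.
$658.2k: same outcome either way → loss $0k.
$741.9k: same outcome either way → loss $0k.
$735k: same outcome either way → loss $0k.
$764.9k: same outcome either way → loss $0k.
Maximum loss: $0k.

$0k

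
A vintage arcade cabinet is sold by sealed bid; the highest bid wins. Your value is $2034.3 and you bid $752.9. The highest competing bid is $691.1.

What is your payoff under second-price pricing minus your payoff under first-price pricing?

$61.8

You have the highest bid, so you win under either rule.
Second-price: pay $691.1 → payoff $1343.2.
First-price: pay your own bid $752.9 → payoff $1281.4.
Difference = $1343.2 − ($1281.4) = $61.8.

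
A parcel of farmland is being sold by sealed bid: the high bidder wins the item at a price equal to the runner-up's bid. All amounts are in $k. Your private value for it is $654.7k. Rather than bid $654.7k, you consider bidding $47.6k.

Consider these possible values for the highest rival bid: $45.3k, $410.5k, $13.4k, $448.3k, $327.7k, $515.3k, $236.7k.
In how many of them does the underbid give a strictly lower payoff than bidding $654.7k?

5

The deviation hurts exactly when the highest competing bid lies strictly between $47.6k and $654.7k — underbidding then forfeits a profitable win.
$45.3k: below both → same outcome either way.
$410.5k: inside the interval → strictly worse (loss $244.2k).
$13.4k: below both → same outcome either way.
$448.3k: inside the interval → strictly worse (loss $206.4k).
$327.7k: inside the interval → strictly worse (loss $327k).
$515.3k: inside the interval → strictly worse (loss $139.4k).
$236.7k: inside the interval → strictly worse (loss $418k).
Count: 5.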